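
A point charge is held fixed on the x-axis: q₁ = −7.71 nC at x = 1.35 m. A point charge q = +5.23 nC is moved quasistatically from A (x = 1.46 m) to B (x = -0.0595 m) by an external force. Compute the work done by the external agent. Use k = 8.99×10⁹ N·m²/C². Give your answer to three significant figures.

3.04×10⁻⁶ J

For quasistatic motion the external work equals the change in potential energy: W_ext = qΔV = q(V_B − V_A).
At A: distance to the source charge is 0.110 m; V_A = kq₁/r = -630 V.
At B: distance to the source charge is 1.41 m; V_B = kq₁/r = -49.2 V.
ΔV = V_B − V_A = 581 V.
W_ext = qΔV = (5.23×10⁻⁹ C)(581 V) = 3.04×10⁻⁶ J.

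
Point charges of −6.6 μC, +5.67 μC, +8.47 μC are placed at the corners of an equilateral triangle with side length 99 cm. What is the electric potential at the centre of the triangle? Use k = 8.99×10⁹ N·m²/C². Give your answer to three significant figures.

Electric potential is a scalar, so the contributions from each charge add algebraically: V = Σ kqᵢ/rᵢ.
The distance from each vertex to the centroid is a/√3 = 0.572 m.
V = k[(-6.60×10⁻⁶)/(0.572) + (5.67×10⁻⁶)/(0.572) + (8.47×10⁻⁶)/(0.572)] = 1.19×10⁵ V.

1.19×10⁵ V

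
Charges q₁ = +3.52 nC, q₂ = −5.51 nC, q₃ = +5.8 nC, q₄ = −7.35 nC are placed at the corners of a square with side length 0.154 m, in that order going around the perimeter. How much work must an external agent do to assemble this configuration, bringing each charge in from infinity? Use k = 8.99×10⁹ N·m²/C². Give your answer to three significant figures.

The assembly work is the sum of pairwise potential energies, U = Σ_{i<j} kqᵢqⱼ/rᵢⱼ.
The four side pairs have separation 0.154 m and the two diagonal pairs 0.218 m.
Summing all 6 pair terms gives U = -4.48×10⁻⁶ J.

-4.48×10⁻⁶ J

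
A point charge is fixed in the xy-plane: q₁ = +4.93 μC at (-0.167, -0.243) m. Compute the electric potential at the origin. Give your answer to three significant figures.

1.50×10⁵ V

The total potential is the scalar sum of each charge's contribution, V = Σ kqᵢ/rᵢ.
Distances from the field point to each charge: r₁ = 0.295 m.
V = k[(4.93×10⁻⁶)/(0.295)] = 1.50×10⁵ V.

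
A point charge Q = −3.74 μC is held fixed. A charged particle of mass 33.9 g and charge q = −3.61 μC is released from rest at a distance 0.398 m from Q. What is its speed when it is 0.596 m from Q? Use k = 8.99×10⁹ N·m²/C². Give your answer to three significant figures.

2.44 m/s

Only the electrostatic force acts, so mechanical energy is conserved: ½mv² = U₁ − U₂ = kQq(1/r₁ − 1/r₂).
U₁ − U₂ = (8.99×10⁹ N·m²/C²)(-3.74×10⁻⁶ C)(-3.61×10⁻⁶ C)(1/0.398 − 1/0.596) = 0.101 J.
v = √(2·0.101/0.0339) = 2.44 m/s.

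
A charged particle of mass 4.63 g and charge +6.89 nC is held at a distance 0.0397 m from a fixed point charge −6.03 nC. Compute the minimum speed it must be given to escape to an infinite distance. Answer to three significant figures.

0.0637 m/s

To just escape, total mechanical energy must reach zero at infinity: ½mv²_min + U = 0, so ½mv²_min = −U = |kQq|/r.
|U| = |kQq|/r = (8.99×10⁹ N·m²/C²)(6.03×10⁻⁹)(6.89×10⁻⁹)/(0.0397) = 9.41×10⁻⁶ J.
v_min = √(2|U|/m) = √(2·9.41×10⁻⁶/4.63×10⁻³) = 0.0637 m/s.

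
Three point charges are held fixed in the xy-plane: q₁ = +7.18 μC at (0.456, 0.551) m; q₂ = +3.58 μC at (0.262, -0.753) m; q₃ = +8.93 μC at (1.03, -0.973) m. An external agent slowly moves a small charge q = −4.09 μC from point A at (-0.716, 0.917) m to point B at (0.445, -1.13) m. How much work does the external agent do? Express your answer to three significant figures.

-0.603 J

For quasistatic motion the external work equals the change in potential energy: W_ext = qΔV = q(V_B − V_A).
At A: distances to the source charges are 1.23 m, 1.94 m, 2.57 m; V_A = Σ kqᵢ/rᵢ = 1.00×10⁵ V.
At B: distances to the source charges are 1.68 m, 0.419 m, 0.606 m; V_B = Σ kqᵢ/rᵢ = 2.48×10⁵ V.
ΔV = V_B − V_A = 1.47×10⁵ V.
W_ext = qΔV = (-4.09×10⁻⁶ C)(1.47×10⁵ V) = -0.603 J.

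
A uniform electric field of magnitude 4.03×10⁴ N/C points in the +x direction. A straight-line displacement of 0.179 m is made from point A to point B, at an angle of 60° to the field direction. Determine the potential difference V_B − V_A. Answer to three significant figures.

Only the component of displacement along E changes the potential: ΔV = −E·d·cosθ.
ΔV = −(4.03×10⁴ V/m)(0.179 m)cos60° = -3610 V.

-3610 V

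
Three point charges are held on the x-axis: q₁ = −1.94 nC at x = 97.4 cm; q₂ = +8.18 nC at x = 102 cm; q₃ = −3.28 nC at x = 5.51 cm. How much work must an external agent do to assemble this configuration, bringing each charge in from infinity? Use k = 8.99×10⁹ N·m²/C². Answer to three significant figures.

-3.29×10⁻⁶ J

The assembly work is the sum of pairwise potential energies, U = Σ_{i<j} kqᵢqⱼ/rᵢⱼ.
Pair separations: r₁₂ = 0.0460 m, r₁₃ = 0.919 m, r₂₃ = 0.965 m.
U = (-3.10×10⁻⁶) + (6.23×10⁻⁸) + (-2.50×10⁻⁷) = -3.29×10⁻⁶ J.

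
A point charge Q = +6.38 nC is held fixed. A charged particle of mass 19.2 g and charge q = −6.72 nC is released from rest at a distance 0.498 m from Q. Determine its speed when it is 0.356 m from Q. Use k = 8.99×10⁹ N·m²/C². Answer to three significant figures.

5.67×10⁻³ m/s

Only the electrostatic force acts, so mechanical energy is conserved: ½mv² = U₁ − U₂ = kQq(1/r₁ − 1/r₂).
U₁ − U₂ = (8.99×10⁹ N·m²/C²)(6.38×10⁻⁹ C)(-6.72×10⁻⁹ C)(1/0.498 − 1/0.356) = 3.09×10⁻⁷ J.
v = √(2·3.09×10⁻⁷/0.0192) = 5.67×10⁻³ m/s.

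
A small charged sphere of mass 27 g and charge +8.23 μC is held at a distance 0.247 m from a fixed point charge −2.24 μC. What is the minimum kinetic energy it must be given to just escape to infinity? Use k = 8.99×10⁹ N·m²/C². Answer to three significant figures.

To just escape, total mechanical energy must reach zero at infinity: ½mv²_min + U = 0, so ½mv²_min = −U = |kQq|/r.
|U| = |kQq|/r = (8.99×10⁹ N·m²/C²)(2.24×10⁻⁶)(8.23×10⁻⁶)/(0.247) = 0.671 J.

0.671 J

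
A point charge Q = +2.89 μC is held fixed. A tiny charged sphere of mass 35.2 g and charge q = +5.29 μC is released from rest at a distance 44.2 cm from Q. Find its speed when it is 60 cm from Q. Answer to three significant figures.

2.16 m/s

Only the electrostatic force acts, so mechanical energy is conserved: ½mv² = U₁ − U₂ = kQq(1/r₁ − 1/r₂).
U₁ − U₂ = (8.99×10⁹ N·m²/C²)(2.89×10⁻⁶ C)(5.29×10⁻⁶ C)(1/0.442 − 1/0.600) = 0.0819 J.
v = √(2·0.0819/0.0352) = 2.16 m/s.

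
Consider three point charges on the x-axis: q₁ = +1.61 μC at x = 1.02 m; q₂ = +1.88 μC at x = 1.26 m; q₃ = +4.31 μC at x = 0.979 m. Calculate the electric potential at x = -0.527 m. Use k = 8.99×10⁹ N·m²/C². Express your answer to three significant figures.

4.45×10⁴ V

Electric potential is a scalar, so the contributions from each charge add algebraically: V = Σ kqᵢ/rᵢ.
Distances from the field point to each charge: r₁ = 1.55 m, r₂ = 1.79 m, r₃ = 1.51 m.
V = k[(1.61×10⁻⁶)/(1.55) + (1.88×10⁻⁶)/(1.79) + (4.31×10⁻⁶)/(1.51)] = 4.45×10⁴ V.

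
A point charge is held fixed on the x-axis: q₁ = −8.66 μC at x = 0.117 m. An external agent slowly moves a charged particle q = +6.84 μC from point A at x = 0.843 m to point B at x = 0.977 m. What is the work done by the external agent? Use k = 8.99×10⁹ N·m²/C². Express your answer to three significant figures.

0.114 J

For quasistatic motion the external work equals the change in potential energy: W_ext = qΔV = q(V_B − V_A).
At A: distance to the source charge is 0.726 m; V_A = kq₁/r = -1.07×10⁵ V.
At B: distance to the source charge is 0.860 m; V_B = kq₁/r = -9.05×10⁴ V.
ΔV = V_B − V_A = 1.67×10⁴ V.
W_ext = qΔV = (6.84×10⁻⁶ C)(1.67×10⁴ V) = 0.114 J.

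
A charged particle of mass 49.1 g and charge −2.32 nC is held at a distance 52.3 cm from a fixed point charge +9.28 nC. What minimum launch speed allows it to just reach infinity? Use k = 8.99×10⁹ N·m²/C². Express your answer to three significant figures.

To just escape, total mechanical energy must reach zero at infinity: ½mv²_min + U = 0, so ½mv²_min = −U = |kQq|/r.
|U| = |kQq|/r = (8.99×10⁹ N·m²/C²)(9.28×10⁻⁹)(2.32×10⁻⁹)/(0.523) = 3.70×10⁻⁷ J.
v_min = √(2|U|/m) = √(2·3.70×10⁻⁷/0.0491) = 3.88×10⁻³ m/s.

3.88×10⁻³ m/s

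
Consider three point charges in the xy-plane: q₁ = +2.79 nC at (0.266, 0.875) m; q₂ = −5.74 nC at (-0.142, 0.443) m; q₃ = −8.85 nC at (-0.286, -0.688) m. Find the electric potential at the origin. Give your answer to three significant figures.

-190 V

Electric potential is a scalar, so the contributions from each charge add algebraically: V = Σ kqᵢ/rᵢ.
Distances from the field point to each charge: r₁ = 0.915 m, r₂ = 0.465 m, r₃ = 0.745 m.
V = k[(2.79×10⁻⁹)/(0.915) + (-5.74×10⁻⁹)/(0.465) + (-8.85×10⁻⁹)/(0.745)] = -190 V.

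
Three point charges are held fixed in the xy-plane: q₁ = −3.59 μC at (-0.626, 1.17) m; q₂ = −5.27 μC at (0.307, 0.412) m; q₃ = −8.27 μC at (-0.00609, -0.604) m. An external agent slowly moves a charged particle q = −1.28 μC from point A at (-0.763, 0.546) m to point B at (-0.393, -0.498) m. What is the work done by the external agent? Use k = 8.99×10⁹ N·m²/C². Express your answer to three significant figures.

0.125 J

For quasistatic motion the external work equals the change in potential energy: W_ext = qΔV = q(V_B − V_A).
At A: distances to the source charges are 0.639 m, 1.08 m, 1.38 m; V_A = Σ kqᵢ/rᵢ = -1.48×10⁵ V.
At B: distances to the source charges are 1.68 m, 1.15 m, 0.401 m; V_B = Σ kqᵢ/rᵢ = -2.46×10⁵ V.
ΔV = V_B − V_A = -9.73×10⁴ V.
W_ext = qΔV = (-1.28×10⁻⁶ C)(-9.73×10⁴ V) = 0.125 J.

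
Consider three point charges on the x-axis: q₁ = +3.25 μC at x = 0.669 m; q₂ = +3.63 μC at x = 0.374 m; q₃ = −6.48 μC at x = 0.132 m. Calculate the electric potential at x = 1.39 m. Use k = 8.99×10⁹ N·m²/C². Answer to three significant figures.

2.63×10⁴ V

Electric potential is a scalar, so the contributions from each charge add algebraically: V = Σ kqᵢ/rᵢ.
Distances from the field point to each charge: r₁ = 0.721 m, r₂ = 1.02 m, r₃ = 1.26 m.
V = k[(3.25×10⁻⁶)/(0.721) + (3.63×10⁻⁶)/(1.02) + (-6.48×10⁻⁶)/(1.26)] = 2.63×10⁴ V.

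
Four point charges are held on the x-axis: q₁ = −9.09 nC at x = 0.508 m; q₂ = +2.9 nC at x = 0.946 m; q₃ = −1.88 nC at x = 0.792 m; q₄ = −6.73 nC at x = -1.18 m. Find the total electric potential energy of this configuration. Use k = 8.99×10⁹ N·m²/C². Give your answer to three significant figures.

-1.74×10⁻⁸ J

The assembly work is the sum of pairwise potential energies, U = Σ_{i<j} kqᵢqⱼ/rᵢⱼ.
Pair separations: r₁₂ = 0.438 m, r₁₃ = 0.284 m, r₁₄ = 1.69 m, r₂₃ = 0.154 m, r₂₄ = 2.13 m, r₃₄ = 1.97 m.
Summing all 6 pair terms gives U = -1.74×10⁻⁸ J.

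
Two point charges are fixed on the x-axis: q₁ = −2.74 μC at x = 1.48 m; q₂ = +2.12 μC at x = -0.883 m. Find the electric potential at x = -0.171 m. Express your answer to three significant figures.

1.18×10⁴ V

Electric potential is a scalar, so the contributions from each charge add algebraically: V = Σ kqᵢ/rᵢ.
Distances from the field point to each charge: r₁ = 1.65 m, r₂ = 0.712 m.
V = k[(-2.74×10⁻⁶)/(1.65) + (2.12×10⁻⁶)/(0.712)] = 1.18×10⁴ V.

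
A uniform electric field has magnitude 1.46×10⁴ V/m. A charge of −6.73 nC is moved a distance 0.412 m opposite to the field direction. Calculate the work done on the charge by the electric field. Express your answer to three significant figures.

The potential change for a displacement 0.412 m opposite to the field direction is ΔV = +Ed = 6020 V.
W_field = −qΔV = 4.05×10⁻⁵ J.

4.05×10⁻⁵ J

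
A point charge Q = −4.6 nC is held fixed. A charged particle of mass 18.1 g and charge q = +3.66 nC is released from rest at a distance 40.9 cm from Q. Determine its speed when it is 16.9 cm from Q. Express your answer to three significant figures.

7.62×10⁻³ m/s

Only the electrostatic force acts, so mechanical energy is conserved: ½mv² = U₁ − U₂ = kQq(1/r₁ − 1/r₂).
U₁ − U₂ = (8.99×10⁹ N·m²/C²)(-4.60×10⁻⁹ C)(3.66×10⁻⁹ C)(1/0.409 − 1/0.169) = 5.26×10⁻⁷ J.
v = √(2·5.26×10⁻⁷/0.0181) = 7.62×10⁻³ m/s.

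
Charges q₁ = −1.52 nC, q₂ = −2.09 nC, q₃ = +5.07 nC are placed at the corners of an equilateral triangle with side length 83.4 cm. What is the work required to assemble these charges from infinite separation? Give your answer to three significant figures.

-1.63×10⁻⁷ J

The work to assemble the configuration equals its total potential energy, U = Σ kqᵢqⱼ/rᵢⱼ over all pairs.
All three pair separations equal the side length, 0.834 m.
U = (3.42×10⁻⁸) + (-8.31×10⁻⁸) + (-1.14×10⁻⁷) = -1.63×10⁻⁷ J.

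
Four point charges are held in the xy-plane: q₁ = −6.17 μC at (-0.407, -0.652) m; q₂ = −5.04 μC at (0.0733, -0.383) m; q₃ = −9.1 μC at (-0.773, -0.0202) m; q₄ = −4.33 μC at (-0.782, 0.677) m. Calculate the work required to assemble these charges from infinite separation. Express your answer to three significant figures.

The work to assemble the configuration equals its total potential energy, U = Σ kqᵢqⱼ/rᵢⱼ over all pairs.
Pair separations: r₁₂ = 0.550 m, r₁₃ = 0.730 m, r₁₄ = 1.38 m, r₂₃ = 0.921 m, r₂₄ = 1.36 m, r₃₄ = 0.697 m.
Summing all 6 pair terms gives U = 2.47 J.

2.47 J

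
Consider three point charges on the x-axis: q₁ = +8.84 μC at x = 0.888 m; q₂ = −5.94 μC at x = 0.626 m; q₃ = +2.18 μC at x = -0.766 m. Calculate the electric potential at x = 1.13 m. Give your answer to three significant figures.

Electric potential is a scalar, so the contributions from each charge add algebraically: V = Σ kqᵢ/rᵢ.
Distances from the field point to each charge: r₁ = 0.242 m, r₂ = 0.504 m, r₃ = 1.90 m.
V = k[(8.84×10⁻⁶)/(0.242) + (-5.94×10⁻⁶)/(0.504) + (2.18×10⁻⁶)/(1.90)] = 2.33×10⁵ V.

2.33×10⁵ V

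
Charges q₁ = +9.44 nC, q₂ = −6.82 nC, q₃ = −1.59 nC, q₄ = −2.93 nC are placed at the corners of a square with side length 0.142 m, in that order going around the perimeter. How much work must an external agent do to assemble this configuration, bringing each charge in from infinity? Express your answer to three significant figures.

The assembly work is the sum of pairwise potential energies, U = Σ_{i<j} kqᵢqⱼ/rᵢⱼ.
The four side pairs have separation 0.142 m and the two diagonal pairs 0.201 m.
Summing all 6 pair terms gives U = -4.62×10⁻⁶ J.

-4.62×10⁻⁶ J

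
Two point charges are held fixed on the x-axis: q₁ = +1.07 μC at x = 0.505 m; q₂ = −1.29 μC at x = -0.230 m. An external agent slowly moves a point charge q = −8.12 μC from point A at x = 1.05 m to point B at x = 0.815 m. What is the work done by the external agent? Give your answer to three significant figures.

-0.0921 J

For quasistatic motion the external work equals the change in potential energy: W_ext = qΔV = q(V_B − V_A).
At A: distances to the source charges are 0.545 m, 1.28 m; V_A = Σ kqᵢ/rᵢ = 8590 V.
At B: distances to the source charges are 0.310 m, 1.04 m; V_B = Σ kqᵢ/rᵢ = 1.99×10⁴ V.
ΔV = V_B − V_A = 1.13×10⁴ V.
W_ext = qΔV = (-8.12×10⁻⁶ C)(1.13×10⁴ V) = -0.0921 J.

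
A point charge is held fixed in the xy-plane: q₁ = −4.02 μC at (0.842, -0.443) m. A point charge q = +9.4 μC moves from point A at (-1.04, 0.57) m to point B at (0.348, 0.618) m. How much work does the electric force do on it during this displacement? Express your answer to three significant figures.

The work done by the electric force is W_field = −ΔU = −q(V_B − V_A) = q(V_A − V_B).
At A: distance to the source charge is 2.14 m; V_A = kq₁/r = -1.69×10⁴ V.
At B: distance to the source charge is 1.17 m; V_B = kq₁/r = -3.09×10⁴ V.
ΔV = V_B − V_A = -1.40×10⁴ V.
W_field = −qΔV = −(9.40×10⁻⁶ C)(-1.40×10⁴ V) = 0.131 J.

0.131 J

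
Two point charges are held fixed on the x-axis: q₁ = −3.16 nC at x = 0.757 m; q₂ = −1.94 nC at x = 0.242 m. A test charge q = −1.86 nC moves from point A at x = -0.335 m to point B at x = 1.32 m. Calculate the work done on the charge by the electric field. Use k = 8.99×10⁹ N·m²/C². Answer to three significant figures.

The work done by the electric force is W_field = −ΔU = −q(V_B − V_A) = q(V_A − V_B).
At A: distances to the source charges are 1.09 m, 0.577 m; V_A = Σ kqᵢ/rᵢ = -56.2 V.
At B: distances to the source charges are 0.563 m, 1.08 m; V_B = Σ kqᵢ/rᵢ = -66.6 V.
ΔV = V_B − V_A = -10.4 V.
W_field = −qΔV = −(-1.86×10⁻⁹ C)(-10.4 V) = -1.93×10⁻⁸ J.

-1.93×10⁻⁸ J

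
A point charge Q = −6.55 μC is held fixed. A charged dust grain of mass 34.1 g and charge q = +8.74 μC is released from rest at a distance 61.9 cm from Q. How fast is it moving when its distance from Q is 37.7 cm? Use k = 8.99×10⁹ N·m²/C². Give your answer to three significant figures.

Only the electrostatic force acts, so mechanical energy is conserved: ½mv² = U₁ − U₂ = kQq(1/r₁ − 1/r₂).
U₁ − U₂ = (8.99×10⁹ N·m²/C²)(-6.55×10⁻⁶ C)(8.74×10⁻⁶ C)(1/0.619 − 1/0.377) = 0.534 J.
v = √(2·0.534/0.0341) = 5.59 m/s.

5.59 m/s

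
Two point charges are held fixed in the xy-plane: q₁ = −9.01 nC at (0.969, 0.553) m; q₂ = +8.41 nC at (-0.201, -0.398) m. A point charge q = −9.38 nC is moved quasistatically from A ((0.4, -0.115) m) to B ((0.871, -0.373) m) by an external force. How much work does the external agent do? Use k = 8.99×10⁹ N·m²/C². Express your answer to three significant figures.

3.56×10⁻⁷ J

For quasistatic motion the external work equals the change in potential energy: W_ext = qΔV = q(V_B − V_A).
At A: distances to the source charges are 0.877 m, 0.664 m; V_A = Σ kqᵢ/rᵢ = 21.5 V.
At B: distances to the source charges are 0.931 m, 1.07 m; V_B = Σ kqᵢ/rᵢ = -16.5 V.
ΔV = V_B − V_A = -38.0 V.
W_ext = qΔV = (-9.38×10⁻⁹ C)(-38.0 V) = 3.56×10⁻⁷ J.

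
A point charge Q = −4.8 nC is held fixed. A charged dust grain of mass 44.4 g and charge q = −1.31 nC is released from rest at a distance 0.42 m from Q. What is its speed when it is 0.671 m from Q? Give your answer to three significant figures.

1.51×10⁻³ m/s

Only the electrostatic force acts, so mechanical energy is conserved: ½mv² = U₁ − U₂ = kQq(1/r₁ − 1/r₂).
U₁ − U₂ = (8.99×10⁹ N·m²/C²)(-4.80×10⁻⁹ C)(-1.31×10⁻⁹ C)(1/0.420 − 1/0.671) = 5.03×10⁻⁸ J.
v = √(2·5.03×10⁻⁸/0.0444) = 1.51×10⁻³ m/s.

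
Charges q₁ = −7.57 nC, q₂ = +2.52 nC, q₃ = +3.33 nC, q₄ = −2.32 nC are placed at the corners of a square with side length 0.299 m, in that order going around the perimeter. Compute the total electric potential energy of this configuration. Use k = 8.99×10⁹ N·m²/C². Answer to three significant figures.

-6.86×10⁻⁷ J

The work to assemble the configuration equals its total potential energy, U = Σ kqᵢqⱼ/rᵢⱼ over all pairs.
The four side pairs have separation 0.299 m and the two diagonal pairs 0.423 m.
Summing all 6 pair terms gives U = -6.86×10⁻⁷ J.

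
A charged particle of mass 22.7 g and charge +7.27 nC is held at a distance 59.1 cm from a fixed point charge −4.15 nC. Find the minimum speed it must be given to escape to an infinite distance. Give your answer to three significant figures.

To just escape, total mechanical energy must reach zero at infinity: ½mv²_min + U = 0, so ½mv²_min = −U = |kQq|/r.
|U| = |kQq|/r = (8.99×10⁹ N·m²/C²)(4.15×10⁻⁹)(7.27×10⁻⁹)/(0.591) = 4.59×10⁻⁷ J.
v_min = √(2|U|/m) = √(2·4.59×10⁻⁷/0.0227) = 6.36×10⁻³ m/s.

6.36×10⁻³ m/s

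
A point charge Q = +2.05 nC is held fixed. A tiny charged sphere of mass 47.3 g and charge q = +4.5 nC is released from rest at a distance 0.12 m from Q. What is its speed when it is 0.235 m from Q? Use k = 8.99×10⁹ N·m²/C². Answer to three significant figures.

Only the electrostatic force acts, so mechanical energy is conserved: ½mv² = U₁ − U₂ = kQq(1/r₁ − 1/r₂).
U₁ − U₂ = (8.99×10⁹ N·m²/C²)(2.05×10⁻⁹ C)(4.50×10⁻⁹ C)(1/0.120 − 1/0.235) = 3.38×10⁻⁷ J.
v = √(2·3.38×10⁻⁷/0.0473) = 3.78×10⁻³ m/s.

3.78×10⁻³ m/s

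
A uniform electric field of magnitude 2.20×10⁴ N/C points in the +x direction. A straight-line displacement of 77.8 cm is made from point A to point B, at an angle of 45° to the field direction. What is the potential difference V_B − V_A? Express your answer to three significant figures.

Only the component of displacement along E changes the potential: ΔV = −E·d·cosθ.
ΔV = −(2.20×10⁴ V/m)(0.778 m)cos45° = -1.21×10⁴ V.

-1.21×10⁴ V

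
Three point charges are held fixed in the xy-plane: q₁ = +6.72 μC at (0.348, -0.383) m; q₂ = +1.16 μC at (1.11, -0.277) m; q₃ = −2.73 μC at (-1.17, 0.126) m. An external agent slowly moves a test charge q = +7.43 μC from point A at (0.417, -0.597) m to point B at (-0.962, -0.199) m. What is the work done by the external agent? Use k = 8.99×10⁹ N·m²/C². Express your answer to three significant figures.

-2.09 J

For quasistatic motion the external work equals the change in potential energy: W_ext = qΔV = q(V_B − V_A).
At A: distances to the source charges are 0.225 m, 0.763 m, 1.74 m; V_A = Σ kqᵢ/rᵢ = 2.68×10⁵ V.
At B: distances to the source charges are 1.32 m, 2.07 m, 0.386 m; V_B = Σ kqᵢ/rᵢ = -1.29×10⁴ V.
ΔV = V_B − V_A = -2.81×10⁵ V.
W_ext = qΔV = (7.43×10⁻⁶ C)(-2.81×10⁵ V) = -2.09 J.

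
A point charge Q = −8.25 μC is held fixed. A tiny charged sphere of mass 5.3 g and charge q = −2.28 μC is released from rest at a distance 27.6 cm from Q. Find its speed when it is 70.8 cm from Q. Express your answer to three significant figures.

Only the electrostatic force acts, so mechanical energy is conserved: ½mv² = U₁ − U₂ = kQq(1/r₁ − 1/r₂).
U₁ − U₂ = (8.99×10⁹ N·m²/C²)(-8.25×10⁻⁶ C)(-2.28×10⁻⁶ C)(1/0.276 − 1/0.708) = 0.374 J.
v = √(2·0.374/5.30×10⁻³) = 11.9 m/s.

11.9 m/s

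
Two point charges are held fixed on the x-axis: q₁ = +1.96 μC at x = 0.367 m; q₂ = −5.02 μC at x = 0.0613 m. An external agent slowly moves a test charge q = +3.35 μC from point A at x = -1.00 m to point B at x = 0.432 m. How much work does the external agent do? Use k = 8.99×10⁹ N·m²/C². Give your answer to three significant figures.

For quasistatic motion the external work equals the change in potential energy: W_ext = qΔV = q(V_B − V_A).
At A: distances to the source charges are 1.37 m, 1.06 m; V_A = Σ kqᵢ/rᵢ = -2.96×10⁴ V.
At B: distances to the source charges are 0.0650 m, 0.371 m; V_B = Σ kqᵢ/rᵢ = 1.49×10⁵ V.
ΔV = V_B − V_A = 1.79×10⁵ V.
W_ext = qΔV = (3.35×10⁻⁶ C)(1.79×10⁵ V) = 0.600 J.

0.600 J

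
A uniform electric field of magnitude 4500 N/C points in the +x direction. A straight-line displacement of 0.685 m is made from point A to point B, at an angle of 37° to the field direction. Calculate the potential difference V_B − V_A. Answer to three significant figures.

Only the component of displacement along E changes the potential: ΔV = −E·d·cosθ.
ΔV = −(4500 V/m)(0.685 m)cos37° = -2460 V.

-2460 V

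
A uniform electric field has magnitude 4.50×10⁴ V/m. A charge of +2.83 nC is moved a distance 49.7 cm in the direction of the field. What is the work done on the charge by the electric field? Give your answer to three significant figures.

The potential change for a displacement 49.7 cm in the direction of the field is ΔV = −Ed = -2.24×10⁴ V.
W_field = −qΔV = 6.33×10⁻⁵ J.

6.33×10⁻⁵ J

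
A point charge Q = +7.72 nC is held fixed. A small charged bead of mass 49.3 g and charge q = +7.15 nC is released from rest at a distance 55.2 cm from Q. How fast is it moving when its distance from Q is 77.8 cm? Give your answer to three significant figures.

Only the electrostatic force acts, so mechanical energy is conserved: ½mv² = U₁ − U₂ = kQq(1/r₁ − 1/r₂).
U₁ − U₂ = (8.99×10⁹ N·m²/C²)(7.72×10⁻⁹ C)(7.15×10⁻⁹ C)(1/0.552 − 1/0.778) = 2.61×10⁻⁷ J.
v = √(2·2.61×10⁻⁷/0.0493) = 3.25×10⁻³ m/s.

3.25×10⁻³ m/s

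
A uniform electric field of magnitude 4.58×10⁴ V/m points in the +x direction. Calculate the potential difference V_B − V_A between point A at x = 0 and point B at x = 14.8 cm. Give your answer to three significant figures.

In a uniform field, potential decreases in the direction of E: V_B − V_A = −E·Δx.
V_B − V_A = −(4.58×10⁴ V/m)(0.148 m) = -6780 V.

-6780 V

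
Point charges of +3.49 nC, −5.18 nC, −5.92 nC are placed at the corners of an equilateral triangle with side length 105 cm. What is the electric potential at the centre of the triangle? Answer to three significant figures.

Electric potential is a scalar, so the contributions from each charge add algebraically: V = Σ kqᵢ/rᵢ.
The distance from each vertex to the centroid is a/√3 = 0.606 m.
V = k[(3.49×10⁻⁹)/(0.606) + (-5.18×10⁻⁹)/(0.606) + (-5.92×10⁻⁹)/(0.606)] = -113 V.

-113 V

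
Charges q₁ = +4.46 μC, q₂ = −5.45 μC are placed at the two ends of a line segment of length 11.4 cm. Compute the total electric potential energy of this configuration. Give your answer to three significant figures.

The assembly work is the sum of pairwise potential energies, U = Σ_{i<j} kqᵢqⱼ/rᵢⱼ.
The separation is r = 0.114 m.
U = (-1.92) = -1.92 J.

-1.92 J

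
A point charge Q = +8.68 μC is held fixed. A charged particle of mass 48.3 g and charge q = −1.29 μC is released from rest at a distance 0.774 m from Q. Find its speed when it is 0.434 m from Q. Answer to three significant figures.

Only the electrostatic force acts, so mechanical energy is conserved: ½mv² = U₁ − U₂ = kQq(1/r₁ − 1/r₂).
U₁ − U₂ = (8.99×10⁹ N·m²/C²)(8.68×10⁻⁶ C)(-1.29×10⁻⁶ C)(1/0.774 − 1/0.434) = 0.102 J.
v = √(2·0.102/0.0483) = 2.05 m/s.

2.05 m/s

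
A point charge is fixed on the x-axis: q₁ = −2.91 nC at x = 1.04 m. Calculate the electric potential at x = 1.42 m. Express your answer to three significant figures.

The total potential is the scalar sum of each charge's contribution, V = Σ kqᵢ/rᵢ.
V = k[(-2.91×10⁻⁹)/(0.380)] = -68.8 V.

-68.8 V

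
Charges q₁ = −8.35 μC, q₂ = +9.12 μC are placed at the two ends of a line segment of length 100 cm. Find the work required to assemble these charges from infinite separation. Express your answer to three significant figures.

The work to assemble the configuration equals its total potential energy, U = Σ kqᵢqⱼ/rᵢⱼ over all pairs.
The separation is r = 1.00 m.
U = (-0.685) = -0.685 J.

-0.685 J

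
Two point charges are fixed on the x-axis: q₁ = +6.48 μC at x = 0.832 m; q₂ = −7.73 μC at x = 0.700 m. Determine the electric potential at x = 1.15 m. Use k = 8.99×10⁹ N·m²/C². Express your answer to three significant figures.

Electric potential is a scalar, so the contributions from each charge add algebraically: V = Σ kqᵢ/rᵢ.
Distances from the field point to each charge: r₁ = 0.318 m, r₂ = 0.450 m.
V = k[(6.48×10⁻⁶)/(0.318) + (-7.73×10⁻⁶)/(0.450)] = 2.88×10⁴ V.

2.88×10⁴ V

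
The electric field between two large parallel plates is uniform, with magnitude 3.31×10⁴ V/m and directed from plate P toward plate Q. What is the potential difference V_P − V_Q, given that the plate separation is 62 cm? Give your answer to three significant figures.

In a uniform field, potential decreases in the direction of E: ΔV = −E·d for a displacement d parallel to E.
Going from Q to P is a displacement of 62 cm opposite to the field, so V_P − V_Q = +Ed = 2.05×10⁴ V.

2.05×10⁴ V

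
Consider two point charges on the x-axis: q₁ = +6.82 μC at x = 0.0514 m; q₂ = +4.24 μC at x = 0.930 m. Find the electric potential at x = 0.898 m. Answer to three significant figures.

Electric potential is a scalar, so the contributions from each charge add algebraically: V = Σ kqᵢ/rᵢ.
Distances from the field point to each charge: r₁ = 0.847 m, r₂ = 0.0320 m.
V = k[(6.82×10⁻⁶)/(0.847) + (4.24×10⁻⁶)/(0.0320)] = 1.26×10⁶ V.

1.26×10⁶ V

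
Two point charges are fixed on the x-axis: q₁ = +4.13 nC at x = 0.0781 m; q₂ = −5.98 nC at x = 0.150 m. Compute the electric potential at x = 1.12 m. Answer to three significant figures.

The total potential is the scalar sum of each charge's contribution, V = Σ kqᵢ/rᵢ.
Distances from the field point to each charge: r₁ = 1.04 m, r₂ = 0.970 m.
V = k[(4.13×10⁻⁹)/(1.04) + (-5.98×10⁻⁹)/(0.970)] = -19.8 V.

-19.8 V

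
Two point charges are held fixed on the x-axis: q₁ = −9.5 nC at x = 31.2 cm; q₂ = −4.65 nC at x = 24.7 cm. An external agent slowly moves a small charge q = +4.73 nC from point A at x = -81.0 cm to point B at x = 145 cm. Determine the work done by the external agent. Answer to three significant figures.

For quasistatic motion the external work equals the change in potential energy: W_ext = qΔV = q(V_B − V_A).
At A: distances to the source charges are 1.12 m, 1.06 m; V_A = Σ kqᵢ/rᵢ = -116 V.
At B: distances to the source charges are 1.14 m, 1.20 m; V_B = Σ kqᵢ/rᵢ = -110 V.
ΔV = V_B − V_A = 5.87 V.
W_ext = qΔV = (4.73×10⁻⁹ C)(5.87 V) = 2.78×10⁻⁸ J.

2.78×10⁻⁸ J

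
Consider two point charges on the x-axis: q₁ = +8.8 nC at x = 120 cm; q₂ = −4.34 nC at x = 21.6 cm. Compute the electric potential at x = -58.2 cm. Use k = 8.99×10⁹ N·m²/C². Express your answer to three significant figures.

Electric potential is a scalar, so the contributions from each charge add algebraically: V = Σ kqᵢ/rᵢ.
Distances from the field point to each charge: r₁ = 1.78 m, r₂ = 0.798 m.
V = k[(8.80×10⁻⁹)/(1.78) + (-4.34×10⁻⁹)/(0.798)] = -4.50 V.

-4.50 V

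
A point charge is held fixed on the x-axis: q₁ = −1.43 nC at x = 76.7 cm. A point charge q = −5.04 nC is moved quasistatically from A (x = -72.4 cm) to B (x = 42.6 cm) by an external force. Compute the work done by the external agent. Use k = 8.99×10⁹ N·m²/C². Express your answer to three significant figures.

For quasistatic motion the external work equals the change in potential energy: W_ext = qΔV = q(V_B − V_A).
At A: distance to the source charge is 1.49 m; V_A = kq₁/r = -8.62 V.
At B: distance to the source charge is 0.341 m; V_B = kq₁/r = -37.7 V.
ΔV = V_B − V_A = -29.1 V.
W_ext = qΔV = (-5.04×10⁻⁹ C)(-29.1 V) = 1.47×10⁻⁷ J.

1.47×10⁻⁷ J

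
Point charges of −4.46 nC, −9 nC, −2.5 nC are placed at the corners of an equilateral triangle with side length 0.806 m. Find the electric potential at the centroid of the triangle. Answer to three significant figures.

-308 V

Electric potential is a scalar, so the contributions from each charge add algebraically: V = Σ kqᵢ/rᵢ.
The distance from each vertex to the centroid is a/√3 = 0.465 m.
V = k[(-4.46×10⁻⁹)/(0.465) + (-9.00×10⁻⁹)/(0.465) + (-2.50×10⁻⁹)/(0.465)] = -308 V.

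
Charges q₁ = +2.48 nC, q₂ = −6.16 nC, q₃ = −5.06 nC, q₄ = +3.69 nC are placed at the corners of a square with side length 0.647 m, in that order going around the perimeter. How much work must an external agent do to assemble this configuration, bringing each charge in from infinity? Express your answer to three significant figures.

-2.58×10⁻⁷ J

The assembly work is the sum of pairwise potential energies, U = Σ_{i<j} kqᵢqⱼ/rᵢⱼ.
The four side pairs have separation 0.647 m and the two diagonal pairs 0.915 m.
Summing all 6 pair terms gives U = -2.58×10⁻⁷ J.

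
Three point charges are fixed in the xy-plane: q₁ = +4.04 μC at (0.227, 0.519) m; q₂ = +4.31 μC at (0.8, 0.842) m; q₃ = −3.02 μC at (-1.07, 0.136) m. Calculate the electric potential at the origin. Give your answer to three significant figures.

Electric potential is a scalar, so the contributions from each charge add algebraically: V = Σ kqᵢ/rᵢ.
Distances from the field point to each charge: r₁ = 0.566 m, r₂ = 1.16 m, r₃ = 1.08 m.
V = k[(4.04×10⁻⁶)/(0.566) + (4.31×10⁻⁶)/(1.16) + (-3.02×10⁻⁶)/(1.08)] = 7.23×10⁴ V.

7.23×10⁴ V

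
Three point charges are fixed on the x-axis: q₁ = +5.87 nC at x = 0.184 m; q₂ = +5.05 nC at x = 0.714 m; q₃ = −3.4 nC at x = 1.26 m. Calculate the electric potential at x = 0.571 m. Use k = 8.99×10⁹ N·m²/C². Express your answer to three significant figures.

The total potential is the scalar sum of each charge's contribution, V = Σ kqᵢ/rᵢ.
Distances from the field point to each charge: r₁ = 0.387 m, r₂ = 0.143 m, r₃ = 0.689 m.
V = k[(5.87×10⁻⁹)/(0.387) + (5.05×10⁻⁹)/(0.143) + (-3.40×10⁻⁹)/(0.689)] = 409 V.

409 V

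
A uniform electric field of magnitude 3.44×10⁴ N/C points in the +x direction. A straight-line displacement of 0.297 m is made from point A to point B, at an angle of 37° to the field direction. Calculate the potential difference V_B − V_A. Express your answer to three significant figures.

-8160 V

Only the component of displacement along E changes the potential: ΔV = −E·d·cosθ.
ΔV = −(3.44×10⁴ V/m)(0.297 m)cos37° = -8160 V.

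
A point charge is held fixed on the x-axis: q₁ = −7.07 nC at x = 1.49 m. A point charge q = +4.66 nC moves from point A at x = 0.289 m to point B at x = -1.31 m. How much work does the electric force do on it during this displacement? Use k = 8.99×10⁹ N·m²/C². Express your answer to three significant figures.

The work done by the electric force is W_field = −ΔU = −q(V_B − V_A) = q(V_A − V_B).
At A: distance to the source charge is 1.20 m; V_A = kq₁/r = -52.9 V.
At B: distance to the source charge is 2.80 m; V_B = kq₁/r = -22.7 V.
ΔV = V_B − V_A = 30.2 V.
W_field = −qΔV = −(4.66×10⁻⁹ C)(30.2 V) = -1.41×10⁻⁷ J.

-1.41×10⁻⁷ J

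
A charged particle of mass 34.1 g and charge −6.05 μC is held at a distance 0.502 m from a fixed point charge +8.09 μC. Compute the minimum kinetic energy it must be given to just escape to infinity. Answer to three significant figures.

To just escape, total mechanical energy must reach zero at infinity: ½mv²_min + U = 0, so ½mv²_min = −U = |kQq|/r.
|U| = |kQq|/r = (8.99×10⁹ N·m²/C²)(8.09×10⁻⁶)(6.05×10⁻⁶)/(0.502) = 0.877 J.

0.877 J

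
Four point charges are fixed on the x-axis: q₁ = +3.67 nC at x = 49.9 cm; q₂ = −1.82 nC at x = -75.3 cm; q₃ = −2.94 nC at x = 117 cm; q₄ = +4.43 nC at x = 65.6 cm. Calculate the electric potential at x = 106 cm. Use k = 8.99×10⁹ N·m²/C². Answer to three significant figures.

-91.9 V

Electric potential is a scalar, so the contributions from each charge add algebraically: V = Σ kqᵢ/rᵢ.
Distances from the field point to each charge: r₁ = 0.561 m, r₂ = 1.81 m, r₃ = 0.110 m, r₄ = 0.404 m.
V = k[(3.67×10⁻⁹)/(0.561) + (-1.82×10⁻⁹)/(1.81) + (-2.94×10⁻⁹)/(0.110) + (4.43×10⁻⁹)/(0.404)] = -91.9 V.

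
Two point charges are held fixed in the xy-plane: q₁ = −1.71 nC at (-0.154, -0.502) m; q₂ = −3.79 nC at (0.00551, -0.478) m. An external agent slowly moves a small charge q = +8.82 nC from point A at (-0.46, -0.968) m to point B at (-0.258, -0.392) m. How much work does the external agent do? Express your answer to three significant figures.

For quasistatic motion the external work equals the change in potential energy: W_ext = qΔV = q(V_B − V_A).
At A: distances to the source charges are 0.557 m, 0.676 m; V_A = Σ kqᵢ/rᵢ = -78.0 V.
At B: distances to the source charges are 0.151 m, 0.277 m; V_B = Σ kqᵢ/rᵢ = -224 V.
ΔV = V_B − V_A = -146 V.
W_ext = qΔV = (8.82×10⁻⁹ C)(-146 V) = -1.29×10⁻⁶ J.

-1.29×10⁻⁶ J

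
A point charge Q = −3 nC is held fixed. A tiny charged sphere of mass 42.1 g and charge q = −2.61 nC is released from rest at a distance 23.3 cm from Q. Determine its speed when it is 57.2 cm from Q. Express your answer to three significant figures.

Only the electrostatic force acts, so mechanical energy is conserved: ½mv² = U₁ − U₂ = kQq(1/r₁ − 1/r₂).
U₁ − U₂ = (8.99×10⁹ N·m²/C²)(-3.00×10⁻⁹ C)(-2.61×10⁻⁹ C)(1/0.233 − 1/0.572) = 1.79×10⁻⁷ J.
v = √(2·1.79×10⁻⁷/0.0421) = 2.92×10⁻³ m/s.

2.92×10⁻³ m/s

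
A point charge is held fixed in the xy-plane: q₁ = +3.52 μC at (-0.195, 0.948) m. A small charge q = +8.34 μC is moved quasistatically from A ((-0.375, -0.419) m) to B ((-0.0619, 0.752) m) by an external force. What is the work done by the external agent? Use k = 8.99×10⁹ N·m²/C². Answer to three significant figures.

For quasistatic motion the external work equals the change in potential energy: W_ext = qΔV = q(V_B − V_A).
At A: distance to the source charge is 1.38 m; V_A = kq₁/r = 2.30×10⁴ V.
At B: distance to the source charge is 0.237 m; V_B = kq₁/r = 1.34×10⁵ V.
ΔV = V_B − V_A = 1.11×10⁵ V.
W_ext = qΔV = (8.34×10⁻⁶ C)(1.11×10⁵ V) = 0.923 J.

0.923 J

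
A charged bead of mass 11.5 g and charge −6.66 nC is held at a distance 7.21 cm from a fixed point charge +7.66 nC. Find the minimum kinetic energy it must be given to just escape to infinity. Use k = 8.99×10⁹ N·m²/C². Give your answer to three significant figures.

To just escape, total mechanical energy must reach zero at infinity: ½mv²_min + U = 0, so ½mv²_min = −U = |kQq|/r.
|U| = |kQq|/r = (8.99×10⁹ N·m²/C²)(7.66×10⁻⁹)(6.66×10⁻⁹)/(0.0721) = 6.36×10⁻⁶ J.

6.36×10⁻⁶ J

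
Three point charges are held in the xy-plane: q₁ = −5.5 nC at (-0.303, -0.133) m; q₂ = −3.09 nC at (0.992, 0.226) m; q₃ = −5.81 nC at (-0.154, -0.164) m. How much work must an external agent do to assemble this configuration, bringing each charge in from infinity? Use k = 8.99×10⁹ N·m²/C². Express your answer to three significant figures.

2.13×10⁻⁶ J

The assembly work is the sum of pairwise potential energies, U = Σ_{i<j} kqᵢqⱼ/rᵢⱼ.
Pair separations: r₁₂ = 1.34 m, r₁₃ = 0.152 m, r₂₃ = 1.21 m.
U = (1.14×10⁻⁷) + (1.89×10⁻⁶) + (1.33×10⁻⁷) = 2.13×10⁻⁶ J.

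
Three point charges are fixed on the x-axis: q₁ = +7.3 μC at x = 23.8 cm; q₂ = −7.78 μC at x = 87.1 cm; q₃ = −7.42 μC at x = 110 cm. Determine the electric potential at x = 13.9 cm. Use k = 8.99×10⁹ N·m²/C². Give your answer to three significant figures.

4.98×10⁵ V

Electric potential is a scalar, so the contributions from each charge add algebraically: V = Σ kqᵢ/rᵢ.
Distances from the field point to each charge: r₁ = 0.0990 m, r₂ = 0.732 m, r₃ = 0.961 m.
V = k[(7.30×10⁻⁶)/(0.0990) + (-7.78×10⁻⁶)/(0.732) + (-7.42×10⁻⁶)/(0.961)] = 4.98×10⁵ V.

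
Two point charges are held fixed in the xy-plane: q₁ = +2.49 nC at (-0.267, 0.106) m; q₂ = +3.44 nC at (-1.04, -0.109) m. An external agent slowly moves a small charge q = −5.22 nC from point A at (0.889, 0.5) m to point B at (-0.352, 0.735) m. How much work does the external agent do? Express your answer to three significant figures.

-1.57×10⁻⁷ J

For quasistatic motion the external work equals the change in potential energy: W_ext = qΔV = q(V_B − V_A).
At A: distances to the source charges are 1.22 m, 2.02 m; V_A = Σ kqᵢ/rᵢ = 33.6 V.
At B: distances to the source charges are 0.635 m, 1.09 m; V_B = Σ kqᵢ/rᵢ = 63.7 V.
ΔV = V_B − V_A = 30.1 V.
W_ext = qΔV = (-5.22×10⁻⁹ C)(30.1 V) = -1.57×10⁻⁷ J.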